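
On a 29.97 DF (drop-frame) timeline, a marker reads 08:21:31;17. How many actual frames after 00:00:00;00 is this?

Complete 10-minute blocks: 50, each 17982 frames → 899100.
Remaining 1 whole minute in the current block: 1800 + 0 × 1798 = 1800 frames.
Within the current minute: 31 × 30 + 17 − 2 = 945 (labels ;00/;01 skipped at this minute). Total = 899100 + 1800 + 945 = 901845.

901845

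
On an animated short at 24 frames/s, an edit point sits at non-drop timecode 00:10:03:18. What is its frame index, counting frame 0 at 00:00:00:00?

Total seconds to the label: (0 × 3600 + 10 × 60 + 3) = 603.
Frame index = 603 × 24 + 18 = 14490.

frame 14490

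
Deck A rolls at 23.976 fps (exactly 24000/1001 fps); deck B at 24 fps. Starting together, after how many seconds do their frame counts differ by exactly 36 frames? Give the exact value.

The gap grows by |24 − 24000/1001| = 24/1001 frames per second.
Time for a 36-frame gap: 36 ÷ (24/1001) = 1501.5 s.

1501.5 seconds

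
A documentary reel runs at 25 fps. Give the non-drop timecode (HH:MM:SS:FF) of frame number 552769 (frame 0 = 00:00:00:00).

552769 ÷ 25 = 22110 full seconds, remainder 19 frames.
22110 s = 6 h 8 min 30 s.
Timecode: 06:08:30:19.

06:08:30:19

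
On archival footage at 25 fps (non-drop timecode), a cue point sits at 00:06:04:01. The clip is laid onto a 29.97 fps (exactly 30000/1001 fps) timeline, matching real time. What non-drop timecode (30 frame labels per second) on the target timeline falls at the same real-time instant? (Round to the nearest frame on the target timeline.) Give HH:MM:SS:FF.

00:06:03:20

Source frame index: (0×3600 + 6×60 + 4) × 25 + 1 = 9101.
Real time: 9101 / (25) = 9101/25 s.
Target frame: (9101/25) × (30000/1001) = 10921200/1001 ≈ 10910.290 → 10910.
At 30 labels/s: frame 10910 → 00:06:03:20.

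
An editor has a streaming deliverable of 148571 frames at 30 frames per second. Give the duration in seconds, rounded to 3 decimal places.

Running time = 148571 × 1/30 = 148571/30 s ≈ 4952.367 s.

4952.367 seconds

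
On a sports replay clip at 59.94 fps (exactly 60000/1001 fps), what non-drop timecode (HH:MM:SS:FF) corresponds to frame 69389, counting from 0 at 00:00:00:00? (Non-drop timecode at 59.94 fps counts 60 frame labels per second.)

00:19:16:29

69389 ÷ 60 = 1156 full seconds, remainder 29 frames.
1156 s = 0 h 19 min 16 s.
Timecode: 00:19:16:29.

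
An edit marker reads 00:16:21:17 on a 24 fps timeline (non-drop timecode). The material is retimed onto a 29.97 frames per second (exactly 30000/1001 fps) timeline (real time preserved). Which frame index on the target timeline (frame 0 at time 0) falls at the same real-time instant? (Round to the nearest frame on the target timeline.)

frame 29422

Source frame index: (0×3600 + 16×60 + 21) × 24 + 17 = 23561.
Real time: 23561 / (24) = 23561/24 s.
Target frame: (23561/24) × (30000/1001) = 29451250/1001 ≈ 29421.828 → 29422.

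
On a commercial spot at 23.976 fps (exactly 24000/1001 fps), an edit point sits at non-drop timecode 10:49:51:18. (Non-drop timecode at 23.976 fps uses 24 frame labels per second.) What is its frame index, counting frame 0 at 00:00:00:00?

935802

Total seconds to the label: (10 × 3600 + 49 × 60 + 51) = 38991.
Frame index = 38991 × 24 + 18 = 935802.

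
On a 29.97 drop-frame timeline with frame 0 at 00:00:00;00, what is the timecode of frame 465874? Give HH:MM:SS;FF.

Each 10-minute DF block holds 10 × 60 × 30 − 9 × 2 = 17982 frames. 465874 ÷ 17982 → 25 full blocks, remainder 16324.
Within the partial block the first minute is 1800 frames and each further minute 1798, so 9 further minute boundaries passed. Total skipped labels = 18 × 25 + 2 × 9 = 468.
Non-drop label index = 465874 + 468 = 466342; at 30 labels/s that is 04:19:04:22, i.e. DF 04:19:04;22.

04:19:04;22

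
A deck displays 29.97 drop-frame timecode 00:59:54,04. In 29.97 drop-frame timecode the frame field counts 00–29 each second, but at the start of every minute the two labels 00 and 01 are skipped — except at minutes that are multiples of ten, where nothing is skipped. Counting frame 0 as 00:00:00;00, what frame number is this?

Complete 10-minute blocks: 5, each 17982 frames → 89910.
Remaining 9 whole minutes in the current block: 1800 + 8 × 1798 = 16184 frames.
Within the current minute: 54 × 30 + 4 − 2 = 1622 (labels ;00/;01 skipped at this minute). Total = 89910 + 16184 + 1622 = 107716.

107716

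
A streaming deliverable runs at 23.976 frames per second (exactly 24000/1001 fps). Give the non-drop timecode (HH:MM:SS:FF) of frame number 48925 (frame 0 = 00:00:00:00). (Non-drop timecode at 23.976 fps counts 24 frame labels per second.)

00:33:58:13

48925 ÷ 24 = 2038 full seconds, remainder 13 frames.
2038 s = 0 h 33 min 58 s.
Timecode: 00:33:58:13.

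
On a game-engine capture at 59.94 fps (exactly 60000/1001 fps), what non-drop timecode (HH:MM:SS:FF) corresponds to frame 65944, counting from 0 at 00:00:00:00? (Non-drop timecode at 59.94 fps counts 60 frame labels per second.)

65944 ÷ 60 = 1099 full seconds, remainder 4 frames.
1099 s = 0 h 18 min 19 s.
Timecode: 00:18:19:04.

00:18:19:04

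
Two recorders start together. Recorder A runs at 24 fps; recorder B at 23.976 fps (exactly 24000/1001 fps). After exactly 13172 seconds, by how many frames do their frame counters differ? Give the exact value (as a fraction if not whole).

316128/1001 frames

A emits 24 × 13172 = 316128 frames; B emits 24000/1001 × 13172 = 316128000/1001.
Difference = 316128/1001 frames (≈ 315.8122); B is behind A.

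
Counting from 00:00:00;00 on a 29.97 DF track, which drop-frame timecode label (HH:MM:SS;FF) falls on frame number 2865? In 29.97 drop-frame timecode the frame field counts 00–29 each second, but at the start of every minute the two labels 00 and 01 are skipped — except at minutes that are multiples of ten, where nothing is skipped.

00:01:35;17

Each 10-minute DF block holds 10 × 60 × 30 − 9 × 2 = 17982 frames. 2865 ÷ 17982 → 0 full blocks, remainder 2865.
Within the partial block the first minute is 1800 frames and each further minute 1798, so 1 further minute boundary passed. Total skipped labels = 18 × 0 + 2 × 1 = 2.
Non-drop label index = 2865 + 2 = 2867; at 30 labels/s that is 00:01:35:17, i.e. DF 00:01:35;17.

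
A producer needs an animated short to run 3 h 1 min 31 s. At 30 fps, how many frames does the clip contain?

3 h 1 min 31 s = 10891 s.
Frames = 10891 × 30 = 326730.

326730 frames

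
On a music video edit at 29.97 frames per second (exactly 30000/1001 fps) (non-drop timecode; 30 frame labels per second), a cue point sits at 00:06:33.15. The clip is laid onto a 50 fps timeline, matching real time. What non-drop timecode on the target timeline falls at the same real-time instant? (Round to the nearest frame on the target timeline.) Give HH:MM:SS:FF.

00:06:33:45

Source frame index: (0×3600 + 6×60 + 33) × 30 + 15 = 11805.
Real time: 11805 / (30000/1001) = 787787/2000 s.
Target frame: (787787/2000) × (50) = 787787/40 ≈ 19694.675 → 19695.
At 50 labels/s: frame 19695 → 00:06:33:45.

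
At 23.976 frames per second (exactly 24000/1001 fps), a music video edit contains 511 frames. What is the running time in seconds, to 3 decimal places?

Running time = 511 × 1001/24000 = 511511/24000 s ≈ 21.313 s.

21.313 seconds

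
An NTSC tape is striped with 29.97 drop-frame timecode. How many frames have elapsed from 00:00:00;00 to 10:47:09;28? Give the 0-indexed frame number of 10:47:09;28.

As if non-drop at 30 labels/s: (10 × 3600 + 47 × 60 + 9) × 30 + 28 = 1164898.
Minute boundaries passed: 647; those not divisible by 10: 647 − 64 = 583; dropped labels = 2 × 583 = 1166.
Actual frame index = 1164898 − 1166 = 1163732.

1163732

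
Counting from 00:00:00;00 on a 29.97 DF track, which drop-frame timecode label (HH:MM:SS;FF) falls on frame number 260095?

Each 10-minute DF block holds 10 × 60 × 30 − 9 × 2 = 17982 frames. 260095 ÷ 17982 → 14 full blocks, remainder 8347.
Within the partial block the first minute is 1800 frames and each further minute 1798, so 4 further minute boundaries passed. Total skipped labels = 18 × 14 + 2 × 4 = 260.
Non-drop label index = 260095 + 260 = 260355; at 30 labels/s that is 02:24:38:15, i.e. DF 02:24:38;15.

02:24:38;15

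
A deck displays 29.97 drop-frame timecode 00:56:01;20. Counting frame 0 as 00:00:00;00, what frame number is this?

Complete 10-minute blocks: 5, each 17982 frames → 89910.
Remaining 6 whole minutes in the current block: 1800 + 5 × 1798 = 10790 frames.
Within the current minute: 1 × 30 + 20 − 2 = 48 (labels ;00/;01 skipped at this minute). Total = 89910 + 10790 + 48 = 100748.

100748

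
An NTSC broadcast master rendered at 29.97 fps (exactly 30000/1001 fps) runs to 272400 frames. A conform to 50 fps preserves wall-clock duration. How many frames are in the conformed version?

454454 frames

Target frames = source frames × (target rate / source rate) = 272400 × (50)/(30000/1001) = 272400 × 1001/600 = 454454.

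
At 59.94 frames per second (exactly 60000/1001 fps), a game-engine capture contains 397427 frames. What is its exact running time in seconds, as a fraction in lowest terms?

397824427/60000 seconds

Running time = 397427 ÷ (60000/1001) = 397427 × 1001/60000 = 397824427/60000 s.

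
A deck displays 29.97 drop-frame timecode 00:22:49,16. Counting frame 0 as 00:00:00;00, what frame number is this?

41046

As if non-drop at 30 labels/s: (0 × 3600 + 22 × 60 + 49) × 30 + 16 = 41086.
Minute boundaries passed: 22; those not divisible by 10: 22 − 2 = 20; dropped labels = 2 × 20 = 40.
Actual frame index = 41086 − 40 = 41046.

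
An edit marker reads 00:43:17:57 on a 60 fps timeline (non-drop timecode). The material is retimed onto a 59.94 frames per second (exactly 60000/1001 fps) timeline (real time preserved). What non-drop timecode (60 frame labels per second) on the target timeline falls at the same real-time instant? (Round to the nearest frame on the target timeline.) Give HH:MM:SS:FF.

Source frame index: (0×3600 + 43×60 + 17) × 60 + 57 = 155877.
Real time: 155877 / (60) = 51959/20 s.
Target frame: (51959/20) × (60000/1001) = 155877000/1001 ≈ 155721.279 → 155721.
At 60 labels/s: frame 155721 → 00:43:15:21.

00:43:15:21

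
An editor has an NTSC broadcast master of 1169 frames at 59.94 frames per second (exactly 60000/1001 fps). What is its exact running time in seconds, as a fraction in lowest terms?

1170169/60000 seconds

Running time = 1169 ÷ (60000/1001) = 1169 × 1001/60000 = 1170169/60000 s.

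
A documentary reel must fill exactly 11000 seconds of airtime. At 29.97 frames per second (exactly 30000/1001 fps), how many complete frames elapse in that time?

Frames = 11000 × 30000/1001 = 30000000/91 ≈ 329670.3297.
Complete frames: 329670.

329670 frames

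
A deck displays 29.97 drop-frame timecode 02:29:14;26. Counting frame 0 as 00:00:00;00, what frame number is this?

268376

Complete 10-minute blocks: 14, each 17982 frames → 251748.
Remaining 9 whole minutes in the current block: 1800 + 8 × 1798 = 16184 frames.
Within the current minute: 14 × 30 + 26 − 2 = 444 (labels ;00/;01 skipped at this minute). Total = 251748 + 16184 + 444 = 268376.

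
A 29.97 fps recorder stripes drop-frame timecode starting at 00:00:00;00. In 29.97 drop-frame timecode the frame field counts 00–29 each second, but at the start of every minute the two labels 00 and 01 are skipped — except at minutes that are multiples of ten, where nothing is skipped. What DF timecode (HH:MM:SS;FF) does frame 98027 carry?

00:54:30;25

Each 10-minute DF block holds 10 × 60 × 30 − 9 × 2 = 17982 frames. 98027 ÷ 17982 → 5 full blocks, remainder 8117.
Within the partial block the first minute is 1800 frames and each further minute 1798, so 4 further minute boundaries passed. Total skipped labels = 18 × 5 + 2 × 4 = 98.
Non-drop label index = 98027 + 98 = 98125; at 30 labels/s that is 00:54:30:25, i.e. DF 00:54:30;25.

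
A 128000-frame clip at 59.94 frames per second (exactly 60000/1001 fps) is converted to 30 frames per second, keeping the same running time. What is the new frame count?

64064 frames

Target frames = source frames × (target rate / source rate) = 128000 × (30)/(60000/1001) = 128000 × 1001/2000 = 64064.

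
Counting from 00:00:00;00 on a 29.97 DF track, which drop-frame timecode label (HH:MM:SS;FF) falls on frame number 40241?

00:22:22;21

Ten DF minutes hold 17982 frames, so frame 40241 lies in block 2 (frames 35964–53945) with 4277 frames into that block.
The block's first minute is 1800 frames and the rest 1798 each; 4277 frames reaches minute 2, so 2 × 18 + 2 × 2 = 40 labels have been skipped so far.
Adding those back, label number 40241 + 40 = 40281 at 30 labels/s is 1342 s + 21 f = 0 h 22 min 22 s frame 21, i.e. 00:22:22;21.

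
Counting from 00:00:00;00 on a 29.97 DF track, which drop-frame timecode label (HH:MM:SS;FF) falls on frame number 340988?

Ten DF minutes hold 17982 frames, so frame 340988 lies in block 18 (frames 323676–341657) with 17312 frames into that block.
The block's first minute is 1800 frames and the rest 1798 each; 17312 frames reaches minute 9, so 18 × 18 + 9 × 2 = 342 labels have been skipped so far.
Adding those back, label number 340988 + 342 = 341330 at 30 labels/s is 11377 s + 20 f = 3 h 9 min 37 s frame 20, i.e. 03:09:37;20.

03:09:37;20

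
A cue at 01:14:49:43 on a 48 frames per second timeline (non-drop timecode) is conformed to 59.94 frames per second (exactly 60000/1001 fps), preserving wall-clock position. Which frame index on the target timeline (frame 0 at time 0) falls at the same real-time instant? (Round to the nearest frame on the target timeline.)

Source frame index: (1×3600 + 14×60 + 49) × 48 + 43 = 215515.
Real time: 215515 / (48) = 215515/48 s.
Target frame: (215515/48) × (60000/1001) = 269393750/1001 ≈ 269124.625 → 269125.

frame 269125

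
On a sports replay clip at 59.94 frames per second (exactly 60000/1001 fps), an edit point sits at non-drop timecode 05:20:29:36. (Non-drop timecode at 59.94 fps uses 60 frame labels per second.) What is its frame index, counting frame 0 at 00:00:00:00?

Total seconds to the label: (5 × 3600 + 20 × 60 + 29) = 19229.
Frame index = 19229 × 60 + 36 = 1153776.

1153776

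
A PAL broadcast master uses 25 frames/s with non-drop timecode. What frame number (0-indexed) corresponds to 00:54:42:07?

frame 82057

Total seconds to the label: (0 × 3600 + 54 × 60 + 42) = 3282.
Frame index = 3282 × 25 + 7 = 82057.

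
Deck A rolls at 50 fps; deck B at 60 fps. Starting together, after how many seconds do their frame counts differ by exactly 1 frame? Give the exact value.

0.1 seconds

The gap grows by |60 − 50| = 10 frames per second.
Time for a 1-frame gap: 1 ÷ (10) = 0.1 s.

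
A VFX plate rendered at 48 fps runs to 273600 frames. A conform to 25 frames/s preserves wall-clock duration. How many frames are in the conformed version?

Target frames = source frames × (target rate / source rate) = 273600 × (25)/(48) = 273600 × 25/48 = 142500.

142500 frames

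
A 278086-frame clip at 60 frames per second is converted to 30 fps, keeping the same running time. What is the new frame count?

Target frames = source frames × (target rate / source rate) = 278086 × (30)/(60) = 278086 × 1/2 = 139043.

139043 frames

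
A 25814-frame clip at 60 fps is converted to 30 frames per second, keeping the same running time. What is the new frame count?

Target frames = source frames × (target rate / source rate) = 25814 × (30)/(60) = 25814 × 1/2 = 12907.

12907 frames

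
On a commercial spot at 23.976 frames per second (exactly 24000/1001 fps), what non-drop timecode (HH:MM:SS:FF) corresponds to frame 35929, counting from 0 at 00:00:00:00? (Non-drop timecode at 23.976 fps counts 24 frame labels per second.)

00:24:57:01

35929 ÷ 24 = 1497 full seconds, remainder 1 frame.
1497 s = 0 h 24 min 57 s.
Timecode: 00:24:57:01.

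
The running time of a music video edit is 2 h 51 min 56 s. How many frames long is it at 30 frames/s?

2 h 51 min 56 s = 10316 s.
Frames = 10316 × 30 = 309480.

309480 frames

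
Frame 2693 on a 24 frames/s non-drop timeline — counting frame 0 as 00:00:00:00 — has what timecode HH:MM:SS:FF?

2693 ÷ 24 = 112 full seconds, remainder 5 frames.
112 s = 0 h 1 min 52 s.
Timecode: 00:01:52:05.

00:01:52:05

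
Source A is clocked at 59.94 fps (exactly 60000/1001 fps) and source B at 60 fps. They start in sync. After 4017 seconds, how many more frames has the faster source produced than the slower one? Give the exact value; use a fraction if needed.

18540/77 frames

A emits 60000/1001 × 4017 = 18540000/77 frames; B emits 60 × 4017 = 241020.
Difference = 18540/77 frames (≈ 240.7792); B is ahead of A.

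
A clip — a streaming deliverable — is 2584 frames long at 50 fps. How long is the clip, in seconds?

51.68 seconds

Running time = 2584 / (50) = 51.68 s.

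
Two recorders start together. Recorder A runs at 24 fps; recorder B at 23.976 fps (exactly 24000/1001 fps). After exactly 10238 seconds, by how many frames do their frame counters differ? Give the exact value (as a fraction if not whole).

A emits 24 × 10238 = 245712 frames; B emits 24000/1001 × 10238 = 245712000/1001.
Difference = 245712/1001 frames (≈ 245.4665); B is behind A.

245712/1001 frames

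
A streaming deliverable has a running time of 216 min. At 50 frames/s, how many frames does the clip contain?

648000 frames

216 min = 12960 s.
Frames = 12960 × 50 = 648000.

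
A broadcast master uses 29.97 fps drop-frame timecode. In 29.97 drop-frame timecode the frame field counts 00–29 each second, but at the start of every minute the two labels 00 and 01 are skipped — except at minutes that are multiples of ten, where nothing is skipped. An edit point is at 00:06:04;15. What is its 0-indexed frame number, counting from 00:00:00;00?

As if non-drop at 30 labels/s: (0 × 3600 + 6 × 60 + 4) × 30 + 15 = 10935.
Minute boundaries passed: 6; those not divisible by 10: 6 − 0 = 6; dropped labels = 2 × 6 = 12.
Actual frame index = 10935 − 12 = 10923.

10923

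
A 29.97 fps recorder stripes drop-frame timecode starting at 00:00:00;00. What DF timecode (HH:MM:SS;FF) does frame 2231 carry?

Each 10-minute DF block holds 10 × 60 × 30 − 9 × 2 = 17982 frames. 2231 ÷ 17982 → 0 full blocks, remainder 2231.
Within the partial block the first minute is 1800 frames and each further minute 1798, so 1 further minute boundary passed. Total skipped labels = 18 × 0 + 2 × 1 = 2.
Non-drop label index = 2231 + 2 = 2233; at 30 labels/s that is 00:01:14:13, i.e. DF 00:01:14;13.

00:01:14;13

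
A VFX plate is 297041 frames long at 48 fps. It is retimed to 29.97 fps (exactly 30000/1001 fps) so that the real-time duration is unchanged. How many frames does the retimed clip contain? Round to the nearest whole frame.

Frames at target rate = 297041 × (30000/1001) / (48) = 185650625/1001 ≈ 185465.160.
Nearest whole frame: 185465.

185465 frames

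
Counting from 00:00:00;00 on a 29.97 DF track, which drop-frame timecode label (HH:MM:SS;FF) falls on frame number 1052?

00:00:35;02

Each 10-minute DF block holds 10 × 60 × 30 − 9 × 2 = 17982 frames. 1052 ÷ 17982 → 0 full blocks, remainder 1052.
Within the partial block the first minute is 1800 frames and each further minute 1798, so 0 further minute boundaries passed. Total skipped labels = 18 × 0 + 2 × 0 = 0.
Non-drop label index = 1052 + 0 = 1052; at 30 labels/s that is 00:00:35:02, i.e. DF 00:00:35;02.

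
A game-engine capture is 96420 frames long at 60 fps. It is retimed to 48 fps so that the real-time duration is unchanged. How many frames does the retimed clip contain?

77136 frames

Target frames = source frames × (target rate / source rate) = 96420 × (48)/(60) = 96420 × 4/5 = 77136.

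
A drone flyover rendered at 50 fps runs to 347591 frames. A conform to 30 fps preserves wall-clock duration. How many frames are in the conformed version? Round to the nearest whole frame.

Frames at target rate = 347591 × (30) / (50) = 1042773/5 ≈ 208554.600.
Nearest whole frame: 208555.

208555 frames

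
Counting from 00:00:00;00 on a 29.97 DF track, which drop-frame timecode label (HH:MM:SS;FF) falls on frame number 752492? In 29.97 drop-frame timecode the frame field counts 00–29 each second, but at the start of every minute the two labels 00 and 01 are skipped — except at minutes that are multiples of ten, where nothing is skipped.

06:58:28;06

Ten DF minutes hold 17982 frames, so frame 752492 lies in block 41 (frames 737262–755243) with 15230 frames into that block.
The block's first minute is 1800 frames and the rest 1798 each; 15230 frames reaches minute 8, so 41 × 18 + 8 × 2 = 754 labels have been skipped so far.
Adding those back, label number 752492 + 754 = 753246 at 30 labels/s is 25108 s + 6 f = 6 h 58 min 28 s frame 6, i.e. 06:58:28;06.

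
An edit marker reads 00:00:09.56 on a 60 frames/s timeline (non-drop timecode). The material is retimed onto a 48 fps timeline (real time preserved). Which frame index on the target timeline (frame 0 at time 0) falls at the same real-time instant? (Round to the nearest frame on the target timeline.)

Source frame index: (0×3600 + 0×60 + 9) × 60 + 56 = 596.
Real time: 596 / (60) = 149/15 s.
Target frame: (149/15) × (48) = 2384/5 ≈ 476.800 → 477.

frame 477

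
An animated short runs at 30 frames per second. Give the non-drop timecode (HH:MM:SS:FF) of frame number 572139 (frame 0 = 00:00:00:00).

05:17:51:09

572139 ÷ 30 = 19071 full seconds, remainder 9 frames.
19071 s = 5 h 17 min 51 s.
Timecode: 05:17:51:09.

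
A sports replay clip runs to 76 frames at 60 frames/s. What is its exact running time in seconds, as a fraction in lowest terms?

Running time = 76 ÷ (60) = 76 × 1/60 = 19/15 s.

19/15 seconds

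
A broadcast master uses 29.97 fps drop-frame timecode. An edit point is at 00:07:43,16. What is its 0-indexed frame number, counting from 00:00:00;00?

13892

Complete 10-minute blocks: 0, each 17982 frames → 0.
Remaining 7 whole minutes in the current block: 1800 + 6 × 1798 = 12588 frames.
Within the current minute: 43 × 30 + 16 − 2 = 1304 (labels ;00/;01 skipped at this minute). Total = 0 + 12588 + 1304 = 13892.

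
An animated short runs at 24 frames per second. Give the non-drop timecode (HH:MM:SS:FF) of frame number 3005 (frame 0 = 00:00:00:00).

00:02:05:05

3005 ÷ 24 = 125 full seconds, remainder 5 frames.
125 s = 0 h 2 min 5 s.
Timecode: 00:02:05:05.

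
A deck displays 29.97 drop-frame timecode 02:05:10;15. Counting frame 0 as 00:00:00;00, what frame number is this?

225089

Complete 10-minute blocks: 12, each 17982 frames → 215784.
Remaining 5 whole minutes in the current block: 1800 + 4 × 1798 = 8992 frames.
Within the current minute: 10 × 30 + 15 − 2 = 313 (labels ;00/;01 skipped at this minute). Total = 215784 + 8992 + 313 = 225089.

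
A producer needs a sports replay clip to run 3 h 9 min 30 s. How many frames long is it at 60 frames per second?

682200 frames

3 h 9 min 30 s = 11370 s.
Frames = 11370 × 60 = 682200.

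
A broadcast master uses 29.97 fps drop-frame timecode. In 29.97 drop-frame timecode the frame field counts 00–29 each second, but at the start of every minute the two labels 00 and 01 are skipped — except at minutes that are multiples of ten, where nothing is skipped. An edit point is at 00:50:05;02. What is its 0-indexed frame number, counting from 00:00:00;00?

Complete 10-minute blocks: 5, each 17982 frames → 89910.
Remaining 0 whole minutes in the current block: 0 frames.
Within the current minute: 5 × 30 + 2 = 152. Total = 89910 + 0 + 152 = 90062.

90062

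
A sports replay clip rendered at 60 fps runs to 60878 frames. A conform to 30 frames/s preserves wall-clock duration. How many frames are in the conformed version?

30439 frames

Target frames = source frames × (target rate / source rate) = 60878 × (30)/(60) = 60878 × 1/2 = 30439.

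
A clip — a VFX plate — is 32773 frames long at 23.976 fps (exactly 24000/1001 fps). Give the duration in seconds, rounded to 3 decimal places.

1366.907 seconds

Running time = 32773 × 1001/24000 = 32805773/24000 s ≈ 1366.907 s.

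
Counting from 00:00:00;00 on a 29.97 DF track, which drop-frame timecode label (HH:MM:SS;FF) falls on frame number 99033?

00:55:04;13

Ten DF minutes hold 17982 frames, so frame 99033 lies in block 5 (frames 89910–107891) with 9123 frames into that block.
The block's first minute is 1800 frames and the rest 1798 each; 9123 frames reaches minute 5, so 5 × 18 + 5 × 2 = 100 labels have been skipped so far.
Adding those back, label number 99033 + 100 = 99133 at 30 labels/s is 3304 s + 13 f = 0 h 55 min 4 s frame 13, i.e. 00:55:04;13.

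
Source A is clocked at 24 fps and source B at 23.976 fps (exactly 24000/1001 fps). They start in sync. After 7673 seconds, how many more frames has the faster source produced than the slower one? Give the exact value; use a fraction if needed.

A emits 24 × 7673 = 184152 frames; B emits 24000/1001 × 7673 = 184152000/1001.
Difference = 184152/1001 frames (≈ 183.9680); B is behind A.

184152/1001 frames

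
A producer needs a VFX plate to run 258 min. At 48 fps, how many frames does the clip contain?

258 min = 15480 s.
Frames = 15480 × 48 = 743040.

743040 frames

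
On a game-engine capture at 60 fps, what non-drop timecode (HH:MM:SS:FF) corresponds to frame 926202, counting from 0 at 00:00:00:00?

926202 ÷ 60 = 15436 full seconds, remainder 42 frames.
15436 s = 4 h 17 min 16 s.
Timecode: 04:17:16:42.

04:17:16:42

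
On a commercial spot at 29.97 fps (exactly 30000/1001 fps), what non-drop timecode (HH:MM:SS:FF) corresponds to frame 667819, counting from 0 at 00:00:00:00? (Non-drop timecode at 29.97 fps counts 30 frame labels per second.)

667819 ÷ 30 = 22260 full seconds, remainder 19 frames.
22260 s = 6 h 11 min 0 s.
Timecode: 06:11:00:19.

06:11:00:19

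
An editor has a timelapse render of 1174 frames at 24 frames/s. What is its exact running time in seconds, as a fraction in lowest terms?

Running time = 1174 ÷ (24) = 1174 × 1/24 = 587/12 s.

587/12 seconds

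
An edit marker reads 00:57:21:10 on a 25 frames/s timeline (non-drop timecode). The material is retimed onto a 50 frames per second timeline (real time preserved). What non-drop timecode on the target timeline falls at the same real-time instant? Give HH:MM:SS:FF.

Source frame index: (0×3600 + 57×60 + 21) × 25 + 10 = 86035.
Real time: 86035 / (25) = 17207/5 s.
Target frame: (17207/5) × (50) = 172070.
At 50 labels/s: frame 172070 → 00:57:21:20.

00:57:21:20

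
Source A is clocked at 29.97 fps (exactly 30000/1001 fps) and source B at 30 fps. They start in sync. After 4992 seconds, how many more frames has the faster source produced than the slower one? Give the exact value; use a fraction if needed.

A emits 30000/1001 × 4992 = 11520000/77 frames; B emits 30 × 4992 = 149760.
Difference = 11520/77 frames (≈ 149.6104); B is ahead of A.

11520/77 frames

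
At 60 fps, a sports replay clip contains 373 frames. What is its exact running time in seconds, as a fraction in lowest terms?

373/60 seconds

Running time = 373 ÷ (60) = 373 × 1/60 = 373/60 s.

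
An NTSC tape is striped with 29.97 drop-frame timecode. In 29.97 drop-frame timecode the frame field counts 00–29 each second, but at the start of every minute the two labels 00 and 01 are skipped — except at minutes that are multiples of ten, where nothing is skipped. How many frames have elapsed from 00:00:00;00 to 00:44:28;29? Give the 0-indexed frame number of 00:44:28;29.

As if non-drop at 30 labels/s: (0 × 3600 + 44 × 60 + 28) × 30 + 29 = 80069.
Minute boundaries passed: 44; those not divisible by 10: 44 − 4 = 40; dropped labels = 2 × 40 = 80.
Actual frame index = 80069 − 80 = 79989.

79989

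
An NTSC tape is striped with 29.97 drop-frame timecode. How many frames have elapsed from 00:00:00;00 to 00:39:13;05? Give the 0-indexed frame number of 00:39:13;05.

70523

As if non-drop at 30 labels/s: (0 × 3600 + 39 × 60 + 13) × 30 + 5 = 70595.
Minute boundaries passed: 39; those not divisible by 10: 39 − 3 = 36; dropped labels = 2 × 36 = 72.
Actual frame index = 70595 − 72 = 70523.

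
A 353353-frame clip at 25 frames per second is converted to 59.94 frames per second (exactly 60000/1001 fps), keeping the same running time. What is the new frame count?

Target frames = source frames × (target rate / source rate) = 353353 × (60000/1001)/(25) = 353353 × 2400/1001 = 847200.

847200 frames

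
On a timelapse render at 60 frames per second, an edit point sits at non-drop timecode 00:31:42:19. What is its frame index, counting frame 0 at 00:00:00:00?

Total seconds to the label: (0 × 3600 + 31 × 60 + 42) = 1902.
Frame index = 1902 × 60 + 19 = 114139.

114139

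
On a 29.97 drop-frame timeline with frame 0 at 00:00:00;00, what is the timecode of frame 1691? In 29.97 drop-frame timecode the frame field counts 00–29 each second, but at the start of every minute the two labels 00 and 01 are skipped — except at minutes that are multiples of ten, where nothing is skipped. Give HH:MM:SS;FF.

Ten DF minutes hold 17982 frames, so frame 1691 lies in block 0 (frames 0–17981) with 1691 frames into that block.
The block's first minute is 1800 frames and the rest 1798 each; 1691 frames reaches minute 0, so 0 × 18 + 0 × 2 = 0 labels have been skipped so far.
Adding those back, label number 1691 + 0 = 1691 at 30 labels/s is 56 s + 11 f = 0 h 0 min 56 s frame 11, i.e. 00:00:56;11.

00:00:56;11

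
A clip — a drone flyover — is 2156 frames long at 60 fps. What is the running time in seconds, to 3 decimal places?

35.933 seconds

Running time = 2156 × 1/60 = 539/15 s ≈ 35.933 s.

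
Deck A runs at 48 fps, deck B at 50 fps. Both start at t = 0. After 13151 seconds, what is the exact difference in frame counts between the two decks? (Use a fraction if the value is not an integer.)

26302 frames

A emits 48 × 13151 = 631248 frames; B emits 50 × 13151 = 657550.
Difference = 26302 frames; B is ahead of A.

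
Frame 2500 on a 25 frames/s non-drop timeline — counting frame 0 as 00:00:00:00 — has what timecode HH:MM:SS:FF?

00:01:40:00

2500 ÷ 25 = 100 full seconds, remainder 0 frames.
100 s = 0 h 1 min 40 s.
Timecode: 00:01:40:00.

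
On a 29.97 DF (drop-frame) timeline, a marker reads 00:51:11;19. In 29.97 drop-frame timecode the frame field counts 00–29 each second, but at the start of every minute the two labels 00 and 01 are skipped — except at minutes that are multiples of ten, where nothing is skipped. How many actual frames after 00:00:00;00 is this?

92057

Complete 10-minute blocks: 5, each 17982 frames → 89910.
Remaining 1 whole minute in the current block: 1800 + 0 × 1798 = 1800 frames.
Within the current minute: 11 × 30 + 19 − 2 = 347 (labels ;00/;01 skipped at this minute). Total = 89910 + 1800 + 347 = 92057.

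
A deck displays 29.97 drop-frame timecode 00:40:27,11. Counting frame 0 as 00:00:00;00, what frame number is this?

72749

Complete 10-minute blocks: 4, each 17982 frames → 71928.
Remaining 0 whole minutes in the current block: 0 frames.
Within the current minute: 27 × 30 + 11 = 821. Total = 71928 + 0 + 821 = 72749.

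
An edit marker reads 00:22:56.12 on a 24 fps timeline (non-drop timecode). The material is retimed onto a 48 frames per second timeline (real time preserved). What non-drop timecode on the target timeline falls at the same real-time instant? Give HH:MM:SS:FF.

00:22:56:24

Source frame index: (0×3600 + 22×60 + 56) × 24 + 12 = 33036.
Real time: 33036 / (24) = 2753/2 s.
Target frame: (2753/2) × (48) = 66072.
At 48 labels/s: frame 66072 → 00:22:56:24.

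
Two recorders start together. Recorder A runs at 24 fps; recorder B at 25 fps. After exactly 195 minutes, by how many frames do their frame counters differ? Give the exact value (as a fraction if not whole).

11700 frames

195 min = 11700 s.
A emits 24 × 11700 = 280800 frames; B emits 25 × 11700 = 292500.
Difference = 11700 frames; B is ahead of A.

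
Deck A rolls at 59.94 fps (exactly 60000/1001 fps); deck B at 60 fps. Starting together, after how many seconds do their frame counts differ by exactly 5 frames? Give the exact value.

The gap grows by |60 − 60000/1001| = 60/1001 frames per second.
Time for a 5-frame gap: 5 ÷ (60/1001) = 1001/12 s.

1001/12 seconds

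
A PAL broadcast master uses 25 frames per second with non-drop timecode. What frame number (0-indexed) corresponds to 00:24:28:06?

36706

Total seconds to the label: (0 × 3600 + 24 × 60 + 28) = 1468.
Frame index = 1468 × 25 + 6 = 36706.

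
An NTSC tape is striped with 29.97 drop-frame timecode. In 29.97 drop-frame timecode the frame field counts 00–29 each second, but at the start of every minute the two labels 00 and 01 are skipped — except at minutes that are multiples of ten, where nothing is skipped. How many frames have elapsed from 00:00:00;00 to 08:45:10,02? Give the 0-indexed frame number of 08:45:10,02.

944356

Complete 10-minute blocks: 52, each 17982 frames → 935064.
Remaining 5 whole minutes in the current block: 1800 + 4 × 1798 = 8992 frames.
Within the current minute: 10 × 30 + 2 − 2 = 300 (labels ;00/;01 skipped at this minute). Total = 935064 + 8992 + 300 = 944356.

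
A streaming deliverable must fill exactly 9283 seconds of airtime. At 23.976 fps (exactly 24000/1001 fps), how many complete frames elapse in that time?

222569 frames

Frames = 9283 × 24000/1001 = 222792000/1001 ≈ 222569.4306.
Complete frames: 222569.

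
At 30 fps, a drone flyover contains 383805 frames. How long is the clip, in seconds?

12793.5 seconds

Running time = 383805 / (30) = 12793.5 s.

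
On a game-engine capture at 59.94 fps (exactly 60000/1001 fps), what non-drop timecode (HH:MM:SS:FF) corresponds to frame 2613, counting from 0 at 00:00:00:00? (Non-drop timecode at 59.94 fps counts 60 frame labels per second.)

00:00:43:33

2613 ÷ 60 = 43 full seconds, remainder 33 frames.
43 s = 0 h 0 min 43 s.
Timecode: 00:00:43:33.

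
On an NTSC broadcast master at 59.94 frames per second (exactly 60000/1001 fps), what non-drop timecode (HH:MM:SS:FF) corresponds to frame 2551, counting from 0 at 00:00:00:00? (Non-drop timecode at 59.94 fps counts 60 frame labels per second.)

00:00:42:31

2551 ÷ 60 = 42 full seconds, remainder 31 frames.
42 s = 0 h 0 min 42 s.
Timecode: 00:00:42:31.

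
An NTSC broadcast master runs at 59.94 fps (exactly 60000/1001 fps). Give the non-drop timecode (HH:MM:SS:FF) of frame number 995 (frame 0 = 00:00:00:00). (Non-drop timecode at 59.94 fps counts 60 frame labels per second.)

00:00:16:35

995 ÷ 60 = 16 full seconds, remainder 35 frames.
16 s = 0 h 0 min 16 s.
Timecode: 00:00:16:35.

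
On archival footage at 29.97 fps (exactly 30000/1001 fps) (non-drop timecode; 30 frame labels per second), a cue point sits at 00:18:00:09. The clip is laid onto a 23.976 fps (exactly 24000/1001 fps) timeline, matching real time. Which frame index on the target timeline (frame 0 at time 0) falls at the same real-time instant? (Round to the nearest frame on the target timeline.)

frame 25927

Source frame index: (0×3600 + 18×60 + 0) × 30 + 9 = 32409.
Real time: 32409 / (30000/1001) = 10813803/10000 s.
Target frame: (10813803/10000) × (24000/1001) = 129636/5 ≈ 25927.200 → 25927.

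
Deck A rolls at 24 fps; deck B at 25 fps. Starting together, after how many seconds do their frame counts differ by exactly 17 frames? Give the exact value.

The gap grows by |25 − 24| = 1 frame per second.
Time for a 17-frame gap: 17 ÷ (1) = 17 s.

17 seconds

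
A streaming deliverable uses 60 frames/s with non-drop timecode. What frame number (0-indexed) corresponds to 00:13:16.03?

Total seconds to the label: (0 × 3600 + 13 × 60 + 16) = 796.
Frame index = 796 × 60 + 3 = 47763.

frame 47763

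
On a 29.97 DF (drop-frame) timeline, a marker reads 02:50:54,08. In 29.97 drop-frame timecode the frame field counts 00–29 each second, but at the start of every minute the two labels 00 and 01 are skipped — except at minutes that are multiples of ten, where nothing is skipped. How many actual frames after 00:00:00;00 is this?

Complete 10-minute blocks: 17, each 17982 frames → 305694.
Remaining 0 whole minutes in the current block: 0 frames.
Within the current minute: 54 × 30 + 8 = 1628. Total = 305694 + 0 + 1628 = 307322.

307322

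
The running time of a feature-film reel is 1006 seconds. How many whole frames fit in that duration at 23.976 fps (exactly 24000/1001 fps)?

24119 frames

Frames = 1006 × 24000/1001 = 24144000/1001 ≈ 24119.8801.
Complete frames: 24119.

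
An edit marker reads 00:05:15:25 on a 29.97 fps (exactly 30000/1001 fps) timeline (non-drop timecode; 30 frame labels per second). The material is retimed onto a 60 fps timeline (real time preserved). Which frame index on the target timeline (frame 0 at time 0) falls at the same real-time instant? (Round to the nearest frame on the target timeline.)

frame 18969

Source frame index: (0×3600 + 5×60 + 15) × 30 + 25 = 9475.
Real time: 9475 / (30000/1001) = 379379/1200 s.
Target frame: (379379/1200) × (60) = 379379/20 ≈ 18968.950 → 18969.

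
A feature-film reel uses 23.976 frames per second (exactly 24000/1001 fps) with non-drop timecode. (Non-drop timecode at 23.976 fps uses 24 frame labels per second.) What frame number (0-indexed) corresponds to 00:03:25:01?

Total seconds to the label: (0 × 3600 + 3 × 60 + 25) = 205.
Frame index = 205 × 24 + 1 = 4921.

frame 4921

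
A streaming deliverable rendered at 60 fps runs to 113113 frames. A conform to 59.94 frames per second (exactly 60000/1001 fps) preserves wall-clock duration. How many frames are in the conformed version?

Target frames = source frames × (target rate / source rate) = 113113 × (60000/1001)/(60) = 113113 × 1000/1001 = 113000.

113000 frames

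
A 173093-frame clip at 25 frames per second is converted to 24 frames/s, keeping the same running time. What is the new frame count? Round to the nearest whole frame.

166169 frames

Frames at target rate = 173093 × (24) / (25) = 4154232/25 ≈ 166169.280.
Nearest whole frame: 166169.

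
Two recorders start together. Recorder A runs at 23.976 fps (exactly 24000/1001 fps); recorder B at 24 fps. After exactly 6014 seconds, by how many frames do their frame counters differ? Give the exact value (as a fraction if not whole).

144336/1001 frames

A emits 24000/1001 × 6014 = 144336000/1001 frames; B emits 24 × 6014 = 144336.
Difference = 144336/1001 frames (≈ 144.1918); B is ahead of A.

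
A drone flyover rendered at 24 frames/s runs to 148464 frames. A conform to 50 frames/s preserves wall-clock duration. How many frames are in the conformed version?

Target frames = source frames × (target rate / source rate) = 148464 × (50)/(24) = 148464 × 25/12 = 309300.

309300 frames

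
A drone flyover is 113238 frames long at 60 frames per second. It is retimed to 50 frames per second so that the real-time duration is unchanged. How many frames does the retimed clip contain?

94365 frames

Target frames = source frames × (target rate / source rate) = 113238 × (50)/(60) = 113238 × 5/6 = 94365.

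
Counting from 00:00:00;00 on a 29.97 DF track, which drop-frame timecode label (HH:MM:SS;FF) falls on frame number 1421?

00:00:47;11

Ten DF minutes hold 17982 frames, so frame 1421 lies in block 0 (frames 0–17981) with 1421 frames into that block.
The block's first minute is 1800 frames and the rest 1798 each; 1421 frames reaches minute 0, so 0 × 18 + 0 × 2 = 0 labels have been skipped so far.
Adding those back, label number 1421 + 0 = 1421 at 30 labels/s is 47 s + 11 f = 0 h 0 min 47 s frame 11, i.e. 00:00:47;11.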